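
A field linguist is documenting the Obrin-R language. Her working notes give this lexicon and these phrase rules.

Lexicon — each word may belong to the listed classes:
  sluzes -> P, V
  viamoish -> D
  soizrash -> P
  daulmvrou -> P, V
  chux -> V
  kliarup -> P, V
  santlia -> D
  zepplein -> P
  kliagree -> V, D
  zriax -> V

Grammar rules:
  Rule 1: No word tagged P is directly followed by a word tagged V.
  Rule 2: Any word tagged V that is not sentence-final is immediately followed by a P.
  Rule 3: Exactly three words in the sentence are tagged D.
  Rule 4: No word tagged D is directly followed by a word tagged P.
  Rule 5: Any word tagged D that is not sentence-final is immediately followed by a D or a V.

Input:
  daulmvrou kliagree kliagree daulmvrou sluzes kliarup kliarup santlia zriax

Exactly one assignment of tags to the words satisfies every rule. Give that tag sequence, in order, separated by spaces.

Candidates per position — 1:daulmvrou {P,V}; 2:kliagree {V,D}; 3:kliagree {V,D}; 4:daulmvrou {P,V}; 5:sluzes {P,V}; 6:kliarup {P,V}; 7:kliarup {P,V}; 8:santlia {D}; 9:zriax {V}.
Word 1 cannot be V — rule 2 would then fail for every completion. It is P.
Word 2 cannot be V — rule 1 would then fail for every completion. It is D.
Word 3 cannot be V — rule 3 would then fail for every completion. It is D.
Word 4 cannot be P — rule 4 would then fail for every completion. It is V.
Word 5 cannot be V — rule 2 would then fail for every completion. It is P.
Word 6 cannot be V — rule 1 would then fail for every completion. It is P.
Word 7 cannot be V — rule 1 would then fail for every completion. It is P.
That leaves exactly one tagging: P D D V P P P D V.
Verifying each rule — rule 1 satisfied; rule 2 satisfied; rule 3 satisfied; rule 4 satisfied; rule 5 satisfied.

P D D V P P P D V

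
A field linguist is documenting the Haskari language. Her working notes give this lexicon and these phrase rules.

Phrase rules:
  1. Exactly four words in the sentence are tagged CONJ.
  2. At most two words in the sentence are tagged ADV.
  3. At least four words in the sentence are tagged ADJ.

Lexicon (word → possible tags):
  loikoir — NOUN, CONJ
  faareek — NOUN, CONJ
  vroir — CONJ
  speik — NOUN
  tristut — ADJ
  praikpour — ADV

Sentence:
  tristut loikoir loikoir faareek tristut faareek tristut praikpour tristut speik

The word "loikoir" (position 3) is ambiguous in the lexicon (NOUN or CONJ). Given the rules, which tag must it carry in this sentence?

CONJ

Candidates per position — 1:tristut {ADJ}; 2:loikoir {NOUN,CONJ}; 3:loikoir {NOUN,CONJ}; 4:faareek {NOUN,CONJ}; 5:tristut {ADJ}; 6:faareek {NOUN,CONJ}; 7:tristut {ADJ}; 8:praikpour {ADV}; 9:tristut {ADJ}; 10:speik {NOUN}.
If word 2 were NOUN, no tagging could satisfy rule 1; so word 2 is CONJ.
If word 3 were NOUN, no tagging could satisfy rule 1; so word 3 is CONJ.
If word 4 were NOUN, no tagging could satisfy rule 1; so word 4 is CONJ.
If word 6 were NOUN, no tagging could satisfy rule 1; so word 6 is CONJ.
That leaves exactly one tagging: ADJ CONJ CONJ CONJ ADJ CONJ ADJ ADV ADJ NOUN.
Check: rule 1 ok; rule 2 ok; rule 3 ok.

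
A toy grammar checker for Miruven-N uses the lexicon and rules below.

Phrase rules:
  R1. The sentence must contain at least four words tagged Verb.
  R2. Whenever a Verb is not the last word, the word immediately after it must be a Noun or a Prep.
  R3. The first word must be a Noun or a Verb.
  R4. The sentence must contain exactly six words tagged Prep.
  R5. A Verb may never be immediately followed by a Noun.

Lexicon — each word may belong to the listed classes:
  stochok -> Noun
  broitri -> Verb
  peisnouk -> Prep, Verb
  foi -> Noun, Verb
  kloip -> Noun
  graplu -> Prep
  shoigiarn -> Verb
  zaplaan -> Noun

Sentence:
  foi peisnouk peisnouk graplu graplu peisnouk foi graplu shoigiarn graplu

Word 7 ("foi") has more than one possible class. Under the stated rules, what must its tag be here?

Candidates per position — 1:foi {Noun,Verb}; 2:peisnouk {Prep,Verb}; 3:peisnouk {Prep,Verb}; 4:graplu {Prep}; 5:graplu {Prep}; 6:peisnouk {Prep,Verb}; 7:foi {Noun,Verb}; 8:graplu {Prep}; 9:shoigiarn {Verb}; 10:graplu {Prep}.
Position 7: the remaining choice is settled jointly with positions 1, 2, 3, 6 — only Verb at position 7 is part of a tagging that satisfies every rule.
The unique satisfying tagging is: Verb Prep Verb Prep Prep Prep Verb Prep Verb Prep.
Verifying each rule — rule 1 ✓; rule 2 ✓; rule 3 ✓; rule 4 ✓; rule 5 ✓.

Verb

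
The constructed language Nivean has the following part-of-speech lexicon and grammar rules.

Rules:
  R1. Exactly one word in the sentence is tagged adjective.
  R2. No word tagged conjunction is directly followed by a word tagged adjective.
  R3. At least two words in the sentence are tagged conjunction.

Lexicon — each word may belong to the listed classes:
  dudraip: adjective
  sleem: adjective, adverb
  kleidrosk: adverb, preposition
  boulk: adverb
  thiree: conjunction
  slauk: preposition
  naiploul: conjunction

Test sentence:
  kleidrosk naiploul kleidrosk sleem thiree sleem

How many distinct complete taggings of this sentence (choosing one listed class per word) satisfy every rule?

4

Candidates per position — 1:kleidrosk {adverb,preposition}; 2:naiploul {conjunction}; 3:kleidrosk {adverb,preposition}; 4:sleem {adjective,adverb}; 5:thiree {conjunction}; 6:sleem {adjective,adverb}.
There are 16 candidate sequences in total.
The sequences that satisfy every rule: adverb conjunction adverb adjective conjunction adverb; adverb conjunction preposition adjective conjunction adverb; preposition conjunction adverb adjective conjunction adverb; preposition conjunction preposition adjective conjunction adverb.
Count = 4.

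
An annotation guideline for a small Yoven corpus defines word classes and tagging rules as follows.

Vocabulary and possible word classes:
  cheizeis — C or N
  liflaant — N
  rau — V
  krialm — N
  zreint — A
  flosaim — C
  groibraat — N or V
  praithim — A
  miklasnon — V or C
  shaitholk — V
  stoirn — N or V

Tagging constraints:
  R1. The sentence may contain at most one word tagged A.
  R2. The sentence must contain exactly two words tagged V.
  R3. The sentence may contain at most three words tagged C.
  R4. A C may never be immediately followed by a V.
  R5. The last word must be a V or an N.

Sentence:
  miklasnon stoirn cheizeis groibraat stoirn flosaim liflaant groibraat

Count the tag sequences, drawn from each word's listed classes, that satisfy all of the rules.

11

Candidates per position — 1:miklasnon {V,C}; 2:stoirn {N,V}; 3:cheizeis {C,N}; 4:groibraat {N,V}; 5:stoirn {N,V}; 6:flosaim {C}; 7:liflaant {N}; 8:groibraat {N,V}.
There are 64 candidate sequences in total.
Checking each against the rules leaves 11 sequences.
Count = 11.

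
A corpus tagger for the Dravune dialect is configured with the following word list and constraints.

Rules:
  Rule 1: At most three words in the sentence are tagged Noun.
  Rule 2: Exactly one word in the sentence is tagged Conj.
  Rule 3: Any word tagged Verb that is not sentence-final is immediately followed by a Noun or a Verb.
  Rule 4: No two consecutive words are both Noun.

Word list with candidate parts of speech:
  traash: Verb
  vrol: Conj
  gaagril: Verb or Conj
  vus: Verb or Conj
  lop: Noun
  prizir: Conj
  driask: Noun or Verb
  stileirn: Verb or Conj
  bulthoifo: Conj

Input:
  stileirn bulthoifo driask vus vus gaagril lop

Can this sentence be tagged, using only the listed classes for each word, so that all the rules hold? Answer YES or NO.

Candidates per position — 1:stileirn {Verb,Conj}; 2:bulthoifo {Conj}; 3:driask {Noun,Verb}; 4:vus {Verb,Conj}; 5:vus {Verb,Conj}; 6:gaagril {Verb,Conj}; 7:lop {Noun}.
Every candidate sequence violates at least one rule; no consistent tagging exists.

NO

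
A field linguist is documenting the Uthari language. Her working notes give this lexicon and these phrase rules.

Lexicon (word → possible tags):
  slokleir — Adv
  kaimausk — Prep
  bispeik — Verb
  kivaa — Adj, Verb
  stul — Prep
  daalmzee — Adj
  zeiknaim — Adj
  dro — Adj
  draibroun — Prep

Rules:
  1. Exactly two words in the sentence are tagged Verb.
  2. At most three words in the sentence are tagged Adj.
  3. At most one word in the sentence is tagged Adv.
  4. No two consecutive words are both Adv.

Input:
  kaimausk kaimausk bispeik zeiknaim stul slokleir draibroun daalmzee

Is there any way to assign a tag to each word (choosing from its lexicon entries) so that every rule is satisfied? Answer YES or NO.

Candidates per position — 1:kaimausk {Prep}; 2:kaimausk {Prep}; 3:bispeik {Verb}; 4:zeiknaim {Adj}; 5:stul {Prep}; 6:slokleir {Adv}; 7:draibroun {Prep}; 8:daalmzee {Adj}.
Rule 1 cannot be satisfied by any choice of tags from the lexicon.
So there is no consistent tagging.

NO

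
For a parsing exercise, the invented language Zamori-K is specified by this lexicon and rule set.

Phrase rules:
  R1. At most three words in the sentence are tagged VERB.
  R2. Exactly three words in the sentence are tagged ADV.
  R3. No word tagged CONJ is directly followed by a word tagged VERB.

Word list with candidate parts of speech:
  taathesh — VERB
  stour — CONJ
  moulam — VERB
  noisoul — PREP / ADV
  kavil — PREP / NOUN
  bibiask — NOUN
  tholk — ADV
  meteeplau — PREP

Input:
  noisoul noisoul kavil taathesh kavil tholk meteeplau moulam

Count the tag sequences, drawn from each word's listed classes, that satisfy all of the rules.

4

Candidates per position — 1:noisoul {PREP,ADV}; 2:noisoul {PREP,ADV}; 3:kavil {PREP,NOUN}; 4:taathesh {VERB}; 5:kavil {PREP,NOUN}; 6:tholk {ADV}; 7:meteeplau {PREP}; 8:moulam {VERB}.
There are 16 candidate sequences in total.
The sequences that satisfy every rule: ADV ADV PREP VERB PREP ADV PREP VERB; ADV ADV PREP VERB NOUN ADV PREP VERB; ADV ADV NOUN VERB PREP ADV PREP VERB; ADV ADV NOUN VERB NOUN ADV PREP VERB.
Count = 4.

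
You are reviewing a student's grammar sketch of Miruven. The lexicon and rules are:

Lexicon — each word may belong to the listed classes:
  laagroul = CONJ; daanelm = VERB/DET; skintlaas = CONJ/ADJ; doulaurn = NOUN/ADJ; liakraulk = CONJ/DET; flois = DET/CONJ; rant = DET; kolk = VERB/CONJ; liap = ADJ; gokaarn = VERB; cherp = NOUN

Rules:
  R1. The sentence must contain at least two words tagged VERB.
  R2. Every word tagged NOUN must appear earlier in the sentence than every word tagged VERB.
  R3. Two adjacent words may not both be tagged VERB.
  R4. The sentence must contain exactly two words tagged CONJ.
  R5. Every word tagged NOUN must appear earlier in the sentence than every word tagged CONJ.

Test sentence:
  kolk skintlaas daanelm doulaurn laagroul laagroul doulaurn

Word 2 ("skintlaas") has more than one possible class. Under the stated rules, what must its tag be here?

Candidates per position — 1:kolk {VERB,CONJ}; 2:skintlaas {CONJ,ADJ}; 3:daanelm {VERB,DET}; 4:doulaurn {NOUN,ADJ}; 5:laagroul {CONJ}; 6:laagroul {CONJ}; 7:doulaurn {NOUN,ADJ}.
Position 1: tagging it CONJ would leave rule 1 unsatisfiable, so it must be VERB.
Position 2: tagging it CONJ would leave rule 4 unsatisfiable, so it must be ADJ.
Position 3: tagging it DET would leave rule 1 unsatisfiable, so it must be VERB.
Position 4: tagging it NOUN would leave rule 2 unsatisfiable, so it must be ADJ.
Position 7: tagging it NOUN would leave rule 2 unsatisfiable, so it must be ADJ.
The unique satisfying tagging is: VERB ADJ VERB ADJ CONJ CONJ ADJ.
Verifying each rule — rule 1 ✓; rule 2 ✓; rule 3 ✓; rule 4 ✓; rule 5 ✓.

ADJ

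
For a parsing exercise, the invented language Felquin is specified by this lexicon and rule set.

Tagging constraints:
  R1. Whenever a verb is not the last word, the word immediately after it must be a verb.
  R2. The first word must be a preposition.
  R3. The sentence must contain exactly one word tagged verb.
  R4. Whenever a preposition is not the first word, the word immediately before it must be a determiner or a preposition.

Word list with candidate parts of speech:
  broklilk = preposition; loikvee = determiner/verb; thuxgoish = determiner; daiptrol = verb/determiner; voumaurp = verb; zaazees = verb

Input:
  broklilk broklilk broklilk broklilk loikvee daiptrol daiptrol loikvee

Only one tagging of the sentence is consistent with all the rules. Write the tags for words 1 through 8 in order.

Candidates per position — 1:broklilk {preposition}; 2:broklilk {preposition}; 3:broklilk {preposition}; 4:broklilk {preposition}; 5:loikvee {determiner,verb}; 6:daiptrol {verb,determiner}; 7:daiptrol {verb,determiner}; 8:loikvee {determiner,verb}.
The remaining ambiguous positions (5, 6, 7, 8) are resolved jointly — only one combination satisfies every rule.
That leaves exactly one tagging: preposition preposition preposition preposition determiner determiner determiner verb.
Check: rule 1 ok; rule 2 ok; rule 3 ok; rule 4 ok.

preposition preposition preposition preposition determiner determiner determiner verb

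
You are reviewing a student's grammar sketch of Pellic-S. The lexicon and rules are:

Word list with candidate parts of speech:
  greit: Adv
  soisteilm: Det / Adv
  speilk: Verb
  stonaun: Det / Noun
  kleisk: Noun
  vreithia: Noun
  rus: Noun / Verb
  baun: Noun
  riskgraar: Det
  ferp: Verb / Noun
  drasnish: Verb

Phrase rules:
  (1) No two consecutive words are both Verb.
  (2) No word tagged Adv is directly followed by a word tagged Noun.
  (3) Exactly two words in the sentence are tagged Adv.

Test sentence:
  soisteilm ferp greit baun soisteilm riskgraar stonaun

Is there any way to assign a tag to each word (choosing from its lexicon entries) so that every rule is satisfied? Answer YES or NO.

NO

Candidates per position — 1:soisteilm {Det,Adv}; 2:ferp {Verb,Noun}; 3:greit {Adv}; 4:baun {Noun}; 5:soisteilm {Det,Adv}; 6:riskgraar {Det}; 7:stonaun {Det,Noun}.
Rule 2 cannot be satisfied by any choice of tags from the lexicon.
So there is no consistent tagging.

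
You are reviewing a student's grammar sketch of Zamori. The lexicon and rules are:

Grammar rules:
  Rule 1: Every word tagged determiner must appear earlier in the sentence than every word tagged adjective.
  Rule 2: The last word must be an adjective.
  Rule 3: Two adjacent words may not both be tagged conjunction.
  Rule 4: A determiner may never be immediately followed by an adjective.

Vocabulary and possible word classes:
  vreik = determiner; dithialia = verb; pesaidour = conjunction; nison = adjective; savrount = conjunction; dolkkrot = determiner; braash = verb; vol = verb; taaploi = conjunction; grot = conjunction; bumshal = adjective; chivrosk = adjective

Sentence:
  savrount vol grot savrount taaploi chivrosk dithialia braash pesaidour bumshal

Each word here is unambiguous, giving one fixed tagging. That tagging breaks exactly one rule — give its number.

Fixed tagging: conjunction verb conjunction conjunction conjunction adjective verb verb conjunction adjective.
Checking each rule: R1 pass, R2 pass, R3 fail, R4 pass.
Only rule 3 fails.

3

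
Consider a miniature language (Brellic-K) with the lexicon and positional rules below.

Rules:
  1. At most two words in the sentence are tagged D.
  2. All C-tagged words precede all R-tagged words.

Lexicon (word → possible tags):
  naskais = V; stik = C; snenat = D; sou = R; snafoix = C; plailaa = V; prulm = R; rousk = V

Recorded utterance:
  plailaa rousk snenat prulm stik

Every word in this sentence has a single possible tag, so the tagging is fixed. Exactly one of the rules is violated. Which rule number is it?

Fixed tagging: V V D R C.
Checking each rule: R1 ok, R2 fails.
Only rule 2 fails.

2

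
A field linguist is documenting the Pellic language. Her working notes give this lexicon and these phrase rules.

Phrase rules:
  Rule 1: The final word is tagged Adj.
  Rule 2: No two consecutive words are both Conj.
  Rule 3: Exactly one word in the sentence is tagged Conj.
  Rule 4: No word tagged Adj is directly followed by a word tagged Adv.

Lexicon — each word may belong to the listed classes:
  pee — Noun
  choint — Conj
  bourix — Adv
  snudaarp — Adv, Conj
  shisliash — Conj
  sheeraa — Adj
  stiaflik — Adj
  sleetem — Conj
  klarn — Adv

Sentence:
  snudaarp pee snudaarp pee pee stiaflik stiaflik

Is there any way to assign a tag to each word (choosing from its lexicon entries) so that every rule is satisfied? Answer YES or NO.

YES

Candidates per position — 1:snudaarp {Adv,Conj}; 2:pee {Noun}; 3:snudaarp {Adv,Conj}; 4:pee {Noun}; 5:pee {Noun}; 6:stiaflik {Adj}; 7:stiaflik {Adj}.
One satisfying assignment: Conj Noun Adv Noun Noun Adj Adj.
Verifying each rule — rule 1 ✓; rule 2 ✓; rule 3 ✓; rule 4 ✓.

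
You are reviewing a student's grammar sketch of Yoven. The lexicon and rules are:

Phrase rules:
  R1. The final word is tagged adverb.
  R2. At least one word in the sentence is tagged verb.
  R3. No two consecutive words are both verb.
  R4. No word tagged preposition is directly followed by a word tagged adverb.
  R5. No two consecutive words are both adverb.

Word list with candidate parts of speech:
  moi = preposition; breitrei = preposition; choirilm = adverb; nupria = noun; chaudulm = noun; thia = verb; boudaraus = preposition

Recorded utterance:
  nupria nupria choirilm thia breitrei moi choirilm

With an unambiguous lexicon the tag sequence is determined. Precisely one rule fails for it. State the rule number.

Fixed tagging: noun noun adverb verb preposition preposition adverb.
Applying the rules: R1 holds, R2 holds, R3 holds, R4 violated, R5 holds.
Only rule 4 fails.

4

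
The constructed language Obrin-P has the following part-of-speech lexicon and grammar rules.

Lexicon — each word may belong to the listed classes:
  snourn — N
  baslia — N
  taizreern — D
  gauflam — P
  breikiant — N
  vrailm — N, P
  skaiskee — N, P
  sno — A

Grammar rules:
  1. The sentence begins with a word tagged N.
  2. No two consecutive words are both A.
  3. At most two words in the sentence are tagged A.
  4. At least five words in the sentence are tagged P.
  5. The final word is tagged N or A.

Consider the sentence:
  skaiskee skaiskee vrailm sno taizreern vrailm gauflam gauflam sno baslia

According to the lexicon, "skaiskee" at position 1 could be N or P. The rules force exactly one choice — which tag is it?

N

Candidates per position — 1:skaiskee {N,P}; 2:skaiskee {N,P}; 3:vrailm {N,P}; 4:sno {A}; 5:taizreern {D}; 6:vrailm {N,P}; 7:gauflam {P}; 8:gauflam {P}; 9:sno {A}; 10:baslia {N}.
Position 1: tagging it P would leave rule 1 unsatisfiable, so it must be N.
Position 2: tagging it N would leave rule 4 unsatisfiable, so it must be P.
Position 3: tagging it N would leave rule 4 unsatisfiable, so it must be P.
Position 6: tagging it N would leave rule 4 unsatisfiable, so it must be P.
The unique satisfying tagging is: N P P A D P P P A N.
Checking: rule 1 ok; rule 2 ok; rule 3 ok; rule 4 ok; rule 5 ok.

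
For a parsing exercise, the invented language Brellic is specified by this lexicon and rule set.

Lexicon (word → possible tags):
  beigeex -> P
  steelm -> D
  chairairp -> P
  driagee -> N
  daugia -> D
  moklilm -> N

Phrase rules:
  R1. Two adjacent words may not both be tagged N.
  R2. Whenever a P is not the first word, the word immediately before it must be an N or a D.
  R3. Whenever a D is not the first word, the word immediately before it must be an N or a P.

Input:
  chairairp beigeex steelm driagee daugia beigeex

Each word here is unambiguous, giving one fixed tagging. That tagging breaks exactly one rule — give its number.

2

Fixed tagging: P P D N D P.
Applying the rules: R1 holds, R2 violated, R3 holds.
Only rule 2 fails.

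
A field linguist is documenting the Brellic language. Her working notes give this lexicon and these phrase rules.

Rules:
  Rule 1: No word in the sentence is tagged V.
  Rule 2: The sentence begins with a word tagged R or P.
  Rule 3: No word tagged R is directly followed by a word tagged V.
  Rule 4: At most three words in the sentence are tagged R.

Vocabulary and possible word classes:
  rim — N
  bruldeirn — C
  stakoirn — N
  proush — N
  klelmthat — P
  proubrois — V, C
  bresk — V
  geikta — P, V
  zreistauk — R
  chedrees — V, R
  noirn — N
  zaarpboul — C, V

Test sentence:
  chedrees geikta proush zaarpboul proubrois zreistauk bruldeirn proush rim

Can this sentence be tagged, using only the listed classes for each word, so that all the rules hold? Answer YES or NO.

Candidates per position — 1:chedrees {V,R}; 2:geikta {P,V}; 3:proush {N}; 4:zaarpboul {C,V}; 5:proubrois {V,C}; 6:zreistauk {R}; 7:bruldeirn {C}; 8:proush {N}; 9:rim {N}.
One satisfying assignment: R P N C C R C N N.
Verifying each rule — rule 1 holds; rule 2 holds; rule 3 holds; rule 4 holds.

YES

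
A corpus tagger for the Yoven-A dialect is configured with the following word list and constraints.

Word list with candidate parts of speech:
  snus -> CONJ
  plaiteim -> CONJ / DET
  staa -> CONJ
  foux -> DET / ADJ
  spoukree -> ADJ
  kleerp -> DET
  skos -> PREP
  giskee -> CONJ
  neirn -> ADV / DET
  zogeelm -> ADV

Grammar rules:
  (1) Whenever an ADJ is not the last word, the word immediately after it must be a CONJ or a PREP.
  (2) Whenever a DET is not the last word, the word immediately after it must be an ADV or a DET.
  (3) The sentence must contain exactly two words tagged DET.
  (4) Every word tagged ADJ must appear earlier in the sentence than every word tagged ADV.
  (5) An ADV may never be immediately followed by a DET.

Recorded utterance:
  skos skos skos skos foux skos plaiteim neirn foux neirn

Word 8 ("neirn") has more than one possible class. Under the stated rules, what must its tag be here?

DET

Candidates per position — 1:skos {PREP}; 2:skos {PREP}; 3:skos {PREP}; 4:skos {PREP}; 5:foux {DET,ADJ}; 6:skos {PREP}; 7:plaiteim {CONJ,DET}; 8:neirn {ADV,DET}; 9:foux {DET,ADJ}; 10:neirn {ADV,DET}.
Position 5: DET is ruled out by rule 2; that leaves ADJ.
Position 9: ADJ is ruled out by rule 1; that leaves DET.
Position 8: ADV is ruled out by rule 5; that leaves DET.
Position 10: DET is ruled out by rule 3; that leaves ADV.
Position 7: DET is ruled out by rule 3; that leaves CONJ.
That leaves exactly one tagging: PREP PREP PREP PREP ADJ PREP CONJ DET DET ADV.
Rule-by-rule: rule 1 ok; rule 2 ok; rule 3 ok; rule 4 ok; rule 5 ok.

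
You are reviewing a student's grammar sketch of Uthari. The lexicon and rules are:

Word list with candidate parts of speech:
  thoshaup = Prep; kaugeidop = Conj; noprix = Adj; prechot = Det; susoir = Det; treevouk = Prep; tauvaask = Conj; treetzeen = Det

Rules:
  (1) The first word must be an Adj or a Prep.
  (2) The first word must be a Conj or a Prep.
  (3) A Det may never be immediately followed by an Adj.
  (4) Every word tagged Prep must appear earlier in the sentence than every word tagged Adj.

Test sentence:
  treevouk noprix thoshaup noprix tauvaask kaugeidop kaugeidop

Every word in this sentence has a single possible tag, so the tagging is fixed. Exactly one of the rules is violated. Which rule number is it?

4

Fixed tagging: Prep Adj Prep Adj Conj Conj Conj.
Rule check: R1 pass, R2 pass, R3 pass, R4 fail.
Only rule 4 fails.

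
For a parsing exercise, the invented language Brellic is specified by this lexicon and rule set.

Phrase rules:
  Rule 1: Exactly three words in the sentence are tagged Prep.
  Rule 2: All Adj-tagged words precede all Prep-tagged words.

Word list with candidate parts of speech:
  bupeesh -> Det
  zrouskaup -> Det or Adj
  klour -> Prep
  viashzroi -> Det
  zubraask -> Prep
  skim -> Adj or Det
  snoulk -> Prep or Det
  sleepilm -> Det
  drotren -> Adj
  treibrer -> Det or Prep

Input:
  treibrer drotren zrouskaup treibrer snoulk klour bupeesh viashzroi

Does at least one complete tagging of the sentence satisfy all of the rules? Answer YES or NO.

YES

Candidates per position — 1:treibrer {Det,Prep}; 2:drotren {Adj}; 3:zrouskaup {Det,Adj}; 4:treibrer {Det,Prep}; 5:snoulk {Prep,Det}; 6:klour {Prep}; 7:bupeesh {Det}; 8:viashzroi {Det}.
One satisfying assignment: Det Adj Det Prep Prep Prep Det Det.
Check: rule 1 satisfied; rule 2 satisfied.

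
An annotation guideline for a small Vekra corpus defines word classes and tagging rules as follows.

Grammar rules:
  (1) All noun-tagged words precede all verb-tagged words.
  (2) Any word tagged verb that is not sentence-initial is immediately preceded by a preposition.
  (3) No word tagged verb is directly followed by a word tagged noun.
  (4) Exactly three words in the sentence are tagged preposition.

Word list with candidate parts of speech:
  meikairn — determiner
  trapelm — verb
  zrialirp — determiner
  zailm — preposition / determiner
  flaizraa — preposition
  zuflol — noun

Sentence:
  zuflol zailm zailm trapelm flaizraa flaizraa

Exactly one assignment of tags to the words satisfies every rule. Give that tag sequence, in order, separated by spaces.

noun determiner preposition verb preposition preposition

Candidates per position — 1:zuflol {noun}; 2:zailm {preposition,determiner}; 3:zailm {preposition,determiner}; 4:trapelm {verb}; 5:flaizraa {preposition}; 6:flaizraa {preposition}.
Position 3: determiner is ruled out by rule 2; that leaves preposition.
Position 2: preposition is ruled out by rule 4; that leaves determiner.
So the tagging must be: noun determiner preposition verb preposition preposition.
Check: rule 1 ok; rule 2 ok; rule 3 ok; rule 4 ok.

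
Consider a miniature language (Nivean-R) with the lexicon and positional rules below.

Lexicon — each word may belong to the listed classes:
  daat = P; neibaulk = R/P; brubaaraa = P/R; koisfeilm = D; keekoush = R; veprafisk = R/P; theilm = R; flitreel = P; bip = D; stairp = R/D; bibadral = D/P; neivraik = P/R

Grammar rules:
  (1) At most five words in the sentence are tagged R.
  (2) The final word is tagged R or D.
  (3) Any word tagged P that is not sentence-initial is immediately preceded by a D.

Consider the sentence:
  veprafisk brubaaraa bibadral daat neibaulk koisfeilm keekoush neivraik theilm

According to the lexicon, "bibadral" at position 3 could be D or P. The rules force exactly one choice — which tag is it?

D

Candidates per position — 1:veprafisk {R,P}; 2:brubaaraa {P,R}; 3:bibadral {D,P}; 4:daat {P}; 5:neibaulk {R,P}; 6:koisfeilm {D}; 7:keekoush {R}; 8:neivraik {P,R}; 9:theilm {R}.
If word 2 were P, no tagging could satisfy rule 3; so word 2 is R.
If word 3 were P, no tagging could satisfy rule 3; so word 3 is D.
If word 5 were P, no tagging could satisfy rule 3; so word 5 is R.
If word 8 were P, no tagging could satisfy rule 3; so word 8 is R.
If word 1 were R, no tagging could satisfy rule 1; so word 1 is P.
The unique satisfying tagging is: P R D P R D R R R.
Verifying each rule — rule 1 holds; rule 2 holds; rule 3 holds.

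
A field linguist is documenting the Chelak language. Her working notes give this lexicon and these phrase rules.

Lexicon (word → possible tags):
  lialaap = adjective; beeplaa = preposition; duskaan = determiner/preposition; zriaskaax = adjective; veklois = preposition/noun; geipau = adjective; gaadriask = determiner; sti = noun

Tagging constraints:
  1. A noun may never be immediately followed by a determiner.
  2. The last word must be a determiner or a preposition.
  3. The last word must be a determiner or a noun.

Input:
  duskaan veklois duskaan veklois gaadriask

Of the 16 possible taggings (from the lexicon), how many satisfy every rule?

6

Candidates per position — 1:duskaan {determiner,preposition}; 2:veklois {preposition,noun}; 3:duskaan {determiner,preposition}; 4:veklois {preposition,noun}; 5:gaadriask {determiner}.
There are 16 candidate sequences in total.
Checking each against the rules leaves 6 sequences.
Count = 6.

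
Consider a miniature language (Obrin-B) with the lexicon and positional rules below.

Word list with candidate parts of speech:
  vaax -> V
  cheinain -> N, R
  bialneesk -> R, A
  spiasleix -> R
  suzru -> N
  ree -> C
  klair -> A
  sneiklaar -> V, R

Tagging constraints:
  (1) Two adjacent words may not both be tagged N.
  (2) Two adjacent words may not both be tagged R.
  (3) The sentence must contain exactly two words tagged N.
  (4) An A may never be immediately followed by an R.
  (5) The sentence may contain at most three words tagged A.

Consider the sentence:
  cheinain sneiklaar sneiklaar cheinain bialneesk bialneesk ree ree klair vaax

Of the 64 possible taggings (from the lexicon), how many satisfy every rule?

6

Candidates per position — 1:cheinain {N,R}; 2:sneiklaar {V,R}; 3:sneiklaar {V,R}; 4:cheinain {N,R}; 5:bialneesk {R,A}; 6:bialneesk {R,A}; 7:ree {C}; 8:ree {C}; 9:klair {A}; 10:vaax {V}.
There are 64 candidate sequences in total.
Checking each against the rules leaves 6 sequences.
Count = 6.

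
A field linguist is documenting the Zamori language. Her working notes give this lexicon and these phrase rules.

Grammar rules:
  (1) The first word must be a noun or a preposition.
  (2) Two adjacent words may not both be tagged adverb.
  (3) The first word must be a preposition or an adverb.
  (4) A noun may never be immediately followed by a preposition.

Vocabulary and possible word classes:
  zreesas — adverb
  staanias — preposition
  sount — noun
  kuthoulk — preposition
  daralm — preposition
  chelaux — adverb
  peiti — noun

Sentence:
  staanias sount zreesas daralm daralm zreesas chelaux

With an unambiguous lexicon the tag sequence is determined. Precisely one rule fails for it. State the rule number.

Fixed tagging: preposition noun adverb preposition preposition adverb adverb.
Checking each rule: R1 holds, R2 violated, R3 holds, R4 holds.
Only rule 2 fails.

2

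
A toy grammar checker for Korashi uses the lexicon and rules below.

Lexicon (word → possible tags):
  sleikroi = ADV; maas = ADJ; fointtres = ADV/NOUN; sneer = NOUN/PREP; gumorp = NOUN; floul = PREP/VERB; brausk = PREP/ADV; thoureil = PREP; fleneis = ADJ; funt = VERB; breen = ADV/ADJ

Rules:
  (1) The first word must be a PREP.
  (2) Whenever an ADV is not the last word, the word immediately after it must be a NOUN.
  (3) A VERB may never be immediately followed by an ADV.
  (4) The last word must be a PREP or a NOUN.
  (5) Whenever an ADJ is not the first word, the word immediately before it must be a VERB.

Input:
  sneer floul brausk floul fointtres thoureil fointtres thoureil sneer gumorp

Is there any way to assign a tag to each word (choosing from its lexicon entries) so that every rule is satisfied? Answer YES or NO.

YES

Candidates per position — 1:sneer {NOUN,PREP}; 2:floul {PREP,VERB}; 3:brausk {PREP,ADV}; 4:floul {PREP,VERB}; 5:fointtres {ADV,NOUN}; 6:thoureil {PREP}; 7:fointtres {ADV,NOUN}; 8:thoureil {PREP}; 9:sneer {NOUN,PREP}; 10:gumorp {NOUN}.
One satisfying assignment: PREP VERB PREP PREP NOUN PREP NOUN PREP NOUN NOUN.
Rule-by-rule: rule 1 ✓; rule 2 ✓; rule 3 ✓; rule 4 ✓; rule 5 ✓.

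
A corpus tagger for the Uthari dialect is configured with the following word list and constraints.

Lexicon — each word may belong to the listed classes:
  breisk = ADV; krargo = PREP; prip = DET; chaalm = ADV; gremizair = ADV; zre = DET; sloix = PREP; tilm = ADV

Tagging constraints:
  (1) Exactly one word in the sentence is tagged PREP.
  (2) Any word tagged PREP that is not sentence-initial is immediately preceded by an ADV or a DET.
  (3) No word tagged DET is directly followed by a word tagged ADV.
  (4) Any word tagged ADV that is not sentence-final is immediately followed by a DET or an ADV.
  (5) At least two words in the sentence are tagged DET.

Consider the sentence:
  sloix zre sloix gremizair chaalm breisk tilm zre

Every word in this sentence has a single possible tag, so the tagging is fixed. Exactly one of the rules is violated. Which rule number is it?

1

Fixed tagging: PREP DET PREP ADV ADV ADV ADV DET.
Checking each rule: R1 ✗, R2 ✓, R3 ✓, R4 ✓, R5 ✓.
Only rule 1 fails.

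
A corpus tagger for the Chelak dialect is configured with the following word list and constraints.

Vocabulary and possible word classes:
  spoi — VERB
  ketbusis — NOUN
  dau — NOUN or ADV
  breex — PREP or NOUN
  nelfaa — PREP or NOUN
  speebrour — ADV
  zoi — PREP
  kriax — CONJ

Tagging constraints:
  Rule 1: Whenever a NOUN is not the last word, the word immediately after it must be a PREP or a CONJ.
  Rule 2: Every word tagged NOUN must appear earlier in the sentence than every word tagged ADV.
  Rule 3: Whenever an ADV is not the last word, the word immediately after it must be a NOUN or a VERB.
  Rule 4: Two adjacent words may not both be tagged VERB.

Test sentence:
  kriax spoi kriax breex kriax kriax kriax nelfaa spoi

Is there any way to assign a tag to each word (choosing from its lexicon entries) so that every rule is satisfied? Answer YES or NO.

Candidates per position — 1:kriax {CONJ}; 2:spoi {VERB}; 3:kriax {CONJ}; 4:breex {PREP,NOUN}; 5:kriax {CONJ}; 6:kriax {CONJ}; 7:kriax {CONJ}; 8:nelfaa {PREP,NOUN}; 9:spoi {VERB}.
One satisfying assignment: CONJ VERB CONJ PREP CONJ CONJ CONJ PREP VERB.
Check: rule 1 holds; rule 2 holds; rule 3 holds; rule 4 holds.

YES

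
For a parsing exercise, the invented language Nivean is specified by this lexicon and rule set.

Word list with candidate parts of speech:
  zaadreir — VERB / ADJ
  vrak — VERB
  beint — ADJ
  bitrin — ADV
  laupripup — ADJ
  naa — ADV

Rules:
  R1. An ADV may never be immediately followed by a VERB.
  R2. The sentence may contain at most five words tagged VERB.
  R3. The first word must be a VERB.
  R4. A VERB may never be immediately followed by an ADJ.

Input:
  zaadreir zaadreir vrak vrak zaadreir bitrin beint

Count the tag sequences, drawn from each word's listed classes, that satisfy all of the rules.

1

Candidates per position — 1:zaadreir {VERB,ADJ}; 2:zaadreir {VERB,ADJ}; 3:vrak {VERB}; 4:vrak {VERB}; 5:zaadreir {VERB,ADJ}; 6:bitrin {ADV}; 7:beint {ADJ}.
There are 8 candidate sequences in total.
The sequences that satisfy every rule: VERB VERB VERB VERB VERB ADV ADJ.
Count = 1.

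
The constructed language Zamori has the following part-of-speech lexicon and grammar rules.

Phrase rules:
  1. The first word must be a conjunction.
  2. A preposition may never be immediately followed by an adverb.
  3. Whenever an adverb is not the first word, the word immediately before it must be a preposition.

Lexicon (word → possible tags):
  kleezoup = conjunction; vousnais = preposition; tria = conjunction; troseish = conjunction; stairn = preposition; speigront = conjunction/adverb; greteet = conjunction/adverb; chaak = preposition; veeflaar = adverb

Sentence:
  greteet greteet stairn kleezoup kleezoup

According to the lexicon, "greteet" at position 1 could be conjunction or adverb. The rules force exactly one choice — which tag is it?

Candidates per position — 1:greteet {conjunction,adverb}; 2:greteet {conjunction,adverb}; 3:stairn {preposition}; 4:kleezoup {conjunction}; 5:kleezoup {conjunction}.
Position 1: adverb is ruled out by rule 1; that leaves conjunction.
Position 2: adverb is ruled out by rule 3; that leaves conjunction.
The only consistent sequence is: conjunction conjunction preposition conjunction conjunction.
Rule-by-rule: rule 1 holds; rule 2 holds; rule 3 holds.

conjunction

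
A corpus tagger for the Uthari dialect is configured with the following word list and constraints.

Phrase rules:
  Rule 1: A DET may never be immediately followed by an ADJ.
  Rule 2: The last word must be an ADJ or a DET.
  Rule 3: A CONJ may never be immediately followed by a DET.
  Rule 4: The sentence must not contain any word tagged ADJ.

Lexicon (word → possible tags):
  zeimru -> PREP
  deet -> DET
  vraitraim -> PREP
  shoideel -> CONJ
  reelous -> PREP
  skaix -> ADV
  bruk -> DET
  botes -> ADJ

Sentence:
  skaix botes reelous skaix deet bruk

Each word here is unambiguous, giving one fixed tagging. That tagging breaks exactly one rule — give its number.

4

Fixed tagging: ADV ADJ PREP ADV DET DET.
Rule check: R1 ✓, R2 ✓, R3 ✓, R4 ✗.
Only rule 4 fails.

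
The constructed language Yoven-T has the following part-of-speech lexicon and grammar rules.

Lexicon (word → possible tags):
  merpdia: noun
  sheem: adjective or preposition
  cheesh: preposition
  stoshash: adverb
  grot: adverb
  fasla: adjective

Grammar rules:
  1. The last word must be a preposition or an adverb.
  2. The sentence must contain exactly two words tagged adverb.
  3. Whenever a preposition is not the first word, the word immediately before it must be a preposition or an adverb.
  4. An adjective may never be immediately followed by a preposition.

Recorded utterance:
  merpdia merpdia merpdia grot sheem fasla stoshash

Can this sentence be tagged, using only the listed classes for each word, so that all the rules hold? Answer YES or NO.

YES

Candidates per position — 1:merpdia {noun}; 2:merpdia {noun}; 3:merpdia {noun}; 4:grot {adverb}; 5:sheem {adjective,preposition}; 6:fasla {adjective}; 7:stoshash {adverb}.
One satisfying assignment: noun noun noun adverb adjective adjective adverb.
Checking: rule 1 ok; rule 2 ok; rule 3 ok; rule 4 ok.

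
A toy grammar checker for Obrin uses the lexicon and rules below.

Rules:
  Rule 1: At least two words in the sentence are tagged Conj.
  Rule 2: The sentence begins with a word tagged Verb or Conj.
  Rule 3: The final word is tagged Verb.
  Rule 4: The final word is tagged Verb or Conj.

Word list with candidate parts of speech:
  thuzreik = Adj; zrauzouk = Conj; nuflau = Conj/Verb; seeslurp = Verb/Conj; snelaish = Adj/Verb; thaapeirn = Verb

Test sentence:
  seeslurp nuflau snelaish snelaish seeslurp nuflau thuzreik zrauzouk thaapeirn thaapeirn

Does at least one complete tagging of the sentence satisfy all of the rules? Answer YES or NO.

Candidates per position — 1:seeslurp {Verb,Conj}; 2:nuflau {Conj,Verb}; 3:snelaish {Adj,Verb}; 4:snelaish {Adj,Verb}; 5:seeslurp {Verb,Conj}; 6:nuflau {Conj,Verb}; 7:thuzreik {Adj}; 8:zrauzouk {Conj}; 9:thaapeirn {Verb}; 10:thaapeirn {Verb}.
One satisfying assignment: Conj Conj Verb Verb Verb Conj Adj Conj Verb Verb.
Check: rule 1 holds; rule 2 holds; rule 3 holds; rule 4 holds.

YES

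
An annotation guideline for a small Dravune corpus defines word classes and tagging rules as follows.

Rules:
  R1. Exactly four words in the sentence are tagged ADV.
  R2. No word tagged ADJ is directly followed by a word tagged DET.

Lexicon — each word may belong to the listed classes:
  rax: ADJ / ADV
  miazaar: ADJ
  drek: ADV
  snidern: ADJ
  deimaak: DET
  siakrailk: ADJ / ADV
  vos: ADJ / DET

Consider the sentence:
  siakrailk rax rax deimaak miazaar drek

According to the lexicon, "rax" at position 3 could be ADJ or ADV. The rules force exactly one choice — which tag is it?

ADV

Candidates per position — 1:siakrailk {ADJ,ADV}; 2:rax {ADJ,ADV}; 3:rax {ADJ,ADV}; 4:deimaak {DET}; 5:miazaar {ADJ}; 6:drek {ADV}.
Position 1: tagging it ADJ would leave rule 1 unsatisfiable, so it must be ADV.
Position 2: tagging it ADJ would leave rule 1 unsatisfiable, so it must be ADV.
Position 3: tagging it ADJ would leave rule 1 unsatisfiable, so it must be ADV.
That leaves exactly one tagging: ADV ADV ADV DET ADJ ADV.
Verifying each rule — rule 1 holds; rule 2 holds.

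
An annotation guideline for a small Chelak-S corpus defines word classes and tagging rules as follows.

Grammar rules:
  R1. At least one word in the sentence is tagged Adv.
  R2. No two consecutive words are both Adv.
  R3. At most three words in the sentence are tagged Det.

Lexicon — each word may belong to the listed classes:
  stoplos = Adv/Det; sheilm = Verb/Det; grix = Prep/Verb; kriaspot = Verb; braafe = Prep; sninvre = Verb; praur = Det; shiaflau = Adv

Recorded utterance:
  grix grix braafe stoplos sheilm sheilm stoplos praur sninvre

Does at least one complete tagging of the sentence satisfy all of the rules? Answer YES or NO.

Candidates per position — 1:grix {Prep,Verb}; 2:grix {Prep,Verb}; 3:braafe {Prep}; 4:stoplos {Adv,Det}; 5:sheilm {Verb,Det}; 6:sheilm {Verb,Det}; 7:stoplos {Adv,Det}; 8:praur {Det}; 9:sninvre {Verb}.
One satisfying assignment: Verb Prep Prep Adv Verb Verb Det Det Verb.
Checking: rule 1 ✓; rule 2 ✓; rule 3 ✓.

YES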